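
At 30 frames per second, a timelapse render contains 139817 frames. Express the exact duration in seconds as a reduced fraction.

139817/30 seconds

Running time = 139817 ÷ (30) = 139817 × 1/30 = 139817/30 s.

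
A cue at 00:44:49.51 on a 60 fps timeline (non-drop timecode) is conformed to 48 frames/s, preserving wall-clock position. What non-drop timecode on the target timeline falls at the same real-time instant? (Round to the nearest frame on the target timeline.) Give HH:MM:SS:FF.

00:44:49:41

Source frame index: (0×3600 + 44×60 + 49) × 60 + 51 = 161391.
Real time: 161391 / (60) = 53797/20 s.
Target frame: (53797/20) × (48) = 645564/5 ≈ 129112.800 → 129113.
At 48 labels/s: frame 129113 → 00:44:49:41.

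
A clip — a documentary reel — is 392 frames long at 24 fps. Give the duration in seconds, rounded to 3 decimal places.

16.333 seconds

Running time = 392 × 1/24 = 49/3 s ≈ 16.333 s.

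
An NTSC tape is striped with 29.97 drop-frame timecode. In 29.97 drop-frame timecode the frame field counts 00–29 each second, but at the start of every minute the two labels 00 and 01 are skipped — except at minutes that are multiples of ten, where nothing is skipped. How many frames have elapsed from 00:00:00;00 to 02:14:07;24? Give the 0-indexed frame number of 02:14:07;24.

241192

As if non-drop at 30 labels/s: (2 × 3600 + 14 × 60 + 7) × 30 + 24 = 241434.
Minute boundaries passed: 134; those not divisible by 10: 134 − 13 = 121; dropped labels = 2 × 121 = 242.
Actual frame index = 241434 − 242 = 241192.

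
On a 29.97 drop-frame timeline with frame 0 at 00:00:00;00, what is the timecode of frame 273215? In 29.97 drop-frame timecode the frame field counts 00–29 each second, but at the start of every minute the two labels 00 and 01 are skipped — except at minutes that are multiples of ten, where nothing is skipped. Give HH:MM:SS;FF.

Each 10-minute DF block holds 10 × 60 × 30 − 9 × 2 = 17982 frames. 273215 ÷ 17982 → 15 full blocks, remainder 3485.
Within the partial block the first minute is 1800 frames and each further minute 1798, so 1 further minute boundary passed. Total skipped labels = 18 × 15 + 2 × 1 = 272.
Non-drop label index = 273215 + 272 = 273487; at 30 labels/s that is 02:31:56:07, i.e. DF 02:31:56;07.

02:31:56;07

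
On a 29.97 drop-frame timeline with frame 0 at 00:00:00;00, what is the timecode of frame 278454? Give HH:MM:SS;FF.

02:34:51;02

Each 10-minute DF block holds 10 × 60 × 30 − 9 × 2 = 17982 frames. 278454 ÷ 17982 → 15 full blocks, remainder 8724.
Within the partial block the first minute is 1800 frames and each further minute 1798, so 4 further minute boundaries passed. Total skipped labels = 18 × 15 + 2 × 4 = 278.
Non-drop label index = 278454 + 278 = 278732; at 30 labels/s that is 02:34:51:02, i.e. DF 02:34:51;02.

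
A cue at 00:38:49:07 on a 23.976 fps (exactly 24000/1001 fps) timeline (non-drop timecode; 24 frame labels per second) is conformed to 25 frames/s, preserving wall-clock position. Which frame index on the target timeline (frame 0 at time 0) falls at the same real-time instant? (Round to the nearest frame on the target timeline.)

Source frame index: (0×3600 + 38×60 + 49) × 24 + 7 = 55903.
Real time: 55903 / (24000/1001) = 55958903/24000 s.
Target frame: (55958903/24000) × (25) = 55958903/960 ≈ 58290.524 → 58291.

frame 58291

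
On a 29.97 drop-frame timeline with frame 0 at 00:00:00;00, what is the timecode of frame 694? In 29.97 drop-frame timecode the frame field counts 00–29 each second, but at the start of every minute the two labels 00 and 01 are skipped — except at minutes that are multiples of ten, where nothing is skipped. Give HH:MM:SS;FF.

00:00:23;04

Ten DF minutes hold 17982 frames, so frame 694 lies in block 0 (frames 0–17981) with 694 frames into that block.
The block's first minute is 1800 frames and the rest 1798 each; 694 frames reaches minute 0, so 0 × 18 + 0 × 2 = 0 labels have been skipped so far.
Adding those back, label number 694 + 0 = 694 at 30 labels/s is 23 s + 4 f = 0 h 0 min 23 s frame 4, i.e. 00:00:23;04.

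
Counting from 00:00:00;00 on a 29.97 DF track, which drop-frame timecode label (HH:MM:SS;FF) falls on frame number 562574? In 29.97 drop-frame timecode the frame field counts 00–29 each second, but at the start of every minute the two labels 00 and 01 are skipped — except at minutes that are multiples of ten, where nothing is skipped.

Each 10-minute DF block holds 10 × 60 × 30 − 9 × 2 = 17982 frames. 562574 ÷ 17982 → 31 full blocks, remainder 5132.
Within the partial block the first minute is 1800 frames and each further minute 1798, so 2 further minute boundaries passed. Total skipped labels = 18 × 31 + 2 × 2 = 562.
Non-drop label index = 562574 + 562 = 563136; at 30 labels/s that is 05:12:51:06, i.e. DF 05:12:51;06.

05:12:51;06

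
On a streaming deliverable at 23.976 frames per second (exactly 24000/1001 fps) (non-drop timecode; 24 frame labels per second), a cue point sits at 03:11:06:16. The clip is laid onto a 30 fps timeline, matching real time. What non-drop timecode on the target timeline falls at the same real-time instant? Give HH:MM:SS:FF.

03:11:18:04

Source frame index: (3×3600 + 11×60 + 6) × 24 + 16 = 275200.
Real time: 275200 / (24000/1001) = 172172/15 s.
Target frame: (172172/15) × (30) = 344344.
At 30 labels/s: frame 344344 → 03:11:18:04.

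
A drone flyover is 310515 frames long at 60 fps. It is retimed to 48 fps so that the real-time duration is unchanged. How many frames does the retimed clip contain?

Target frames = source frames × (target rate / source rate) = 310515 × (48)/(60) = 310515 × 4/5 = 248412.

248412 frames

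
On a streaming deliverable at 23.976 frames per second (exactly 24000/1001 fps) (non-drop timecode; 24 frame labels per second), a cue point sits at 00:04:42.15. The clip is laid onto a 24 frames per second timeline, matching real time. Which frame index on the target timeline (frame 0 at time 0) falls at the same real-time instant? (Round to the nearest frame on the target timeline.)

Source frame index: (0×3600 + 4×60 + 42) × 24 + 15 = 6783.
Real time: 6783 / (24000/1001) = 2263261/8000 s.
Target frame: (2263261/8000) × (24) = 6789783/1000 ≈ 6789.783 → 6790.

frame 6790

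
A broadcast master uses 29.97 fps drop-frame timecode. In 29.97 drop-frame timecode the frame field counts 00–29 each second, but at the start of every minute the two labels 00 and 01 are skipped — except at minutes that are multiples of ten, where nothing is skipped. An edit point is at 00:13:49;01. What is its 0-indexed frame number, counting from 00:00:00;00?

Complete 10-minute blocks: 1, each 17982 frames → 17982.
Remaining 3 whole minutes in the current block: 1800 + 2 × 1798 = 5396 frames.
Within the current minute: 49 × 30 + 1 − 2 = 1469 (labels ;00/;01 skipped at this minute). Total = 17982 + 5396 + 1469 = 24847.

24847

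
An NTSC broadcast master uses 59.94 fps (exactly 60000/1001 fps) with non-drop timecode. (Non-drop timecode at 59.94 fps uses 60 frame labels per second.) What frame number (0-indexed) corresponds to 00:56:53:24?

frame 204804

Total seconds to the label: (0 × 3600 + 56 × 60 + 53) = 3413.
Frame index = 3413 × 60 + 24 = 204804.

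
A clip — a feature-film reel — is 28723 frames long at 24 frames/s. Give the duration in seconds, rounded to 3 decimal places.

1196.792 seconds

Running time = 28723 × 1/24 = 28723/24 s ≈ 1196.792 s.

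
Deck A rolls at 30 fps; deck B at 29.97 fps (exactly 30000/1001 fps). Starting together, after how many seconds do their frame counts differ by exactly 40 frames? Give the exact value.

The gap grows by |30000/1001 − 30| = 30/1001 frames per second.
Time for a 40-frame gap: 40 ÷ (30/1001) = 4004/3 s.

4004/3 seconds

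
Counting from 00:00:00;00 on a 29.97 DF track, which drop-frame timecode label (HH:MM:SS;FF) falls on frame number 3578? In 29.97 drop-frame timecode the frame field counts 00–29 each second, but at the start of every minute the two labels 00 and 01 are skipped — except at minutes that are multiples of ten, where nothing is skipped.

Ten DF minutes hold 17982 frames, so frame 3578 lies in block 0 (frames 0–17981) with 3578 frames into that block.
The block's first minute is 1800 frames and the rest 1798 each; 3578 frames reaches minute 1, so 0 × 18 + 1 × 2 = 2 labels have been skipped so far.
Adding those back, label number 3578 + 2 = 3580 at 30 labels/s is 119 s + 10 f = 0 h 1 min 59 s frame 10, i.e. 00:01:59;10.

00:01:59;10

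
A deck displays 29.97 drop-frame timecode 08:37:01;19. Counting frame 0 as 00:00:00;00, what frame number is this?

As if non-drop at 30 labels/s: (8 × 3600 + 37 × 60 + 1) × 30 + 19 = 930649.
Minute boundaries passed: 517; those not divisible by 10: 517 − 51 = 466; dropped labels = 2 × 466 = 932.
Actual frame index = 930649 − 932 = 929717.

929717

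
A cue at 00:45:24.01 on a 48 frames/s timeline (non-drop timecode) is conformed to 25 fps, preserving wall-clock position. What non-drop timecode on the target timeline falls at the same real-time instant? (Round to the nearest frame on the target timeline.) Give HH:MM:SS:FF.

00:45:24:01

Source frame index: (0×3600 + 45×60 + 24) × 48 + 1 = 130753.
Real time: 130753 / (48) = 130753/48 s.
Target frame: (130753/48) × (25) = 3268825/48 ≈ 68100.521 → 68101.
At 25 labels/s: frame 68101 → 00:45:24:01.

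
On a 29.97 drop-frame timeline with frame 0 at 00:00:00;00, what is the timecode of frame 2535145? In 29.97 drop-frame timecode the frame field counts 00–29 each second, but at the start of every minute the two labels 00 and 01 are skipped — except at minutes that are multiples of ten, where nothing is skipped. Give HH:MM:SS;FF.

23:29:49;13

Ten DF minutes hold 17982 frames, so frame 2535145 lies in block 140 (frames 2517480–2535461) with 17665 frames into that block.
The block's first minute is 1800 frames and the rest 1798 each; 17665 frames reaches minute 9, so 140 × 18 + 9 × 2 = 2538 labels have been skipped so far.
Adding those back, label number 2535145 + 2538 = 2537683 at 30 labels/s is 84589 s + 13 f = 23 h 29 min 49 s frame 13, i.e. 23:29:49;13.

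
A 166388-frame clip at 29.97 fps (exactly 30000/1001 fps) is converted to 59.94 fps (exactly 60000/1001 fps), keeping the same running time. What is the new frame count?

Target frames = source frames × (target rate / source rate) = 166388 × (60000/1001)/(30000/1001) = 166388 × 2 = 332776.

332776 frames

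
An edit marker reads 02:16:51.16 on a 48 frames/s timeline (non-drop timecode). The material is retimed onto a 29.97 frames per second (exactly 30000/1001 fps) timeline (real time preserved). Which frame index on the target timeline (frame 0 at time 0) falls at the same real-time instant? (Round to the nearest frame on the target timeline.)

Source frame index: (2×3600 + 16×60 + 51) × 48 + 16 = 394144.
Real time: 394144 / (48) = 24634/3 s.
Target frame: (24634/3) × (30000/1001) = 246340000/1001 ≈ 246093.906 → 246094.

frame 246094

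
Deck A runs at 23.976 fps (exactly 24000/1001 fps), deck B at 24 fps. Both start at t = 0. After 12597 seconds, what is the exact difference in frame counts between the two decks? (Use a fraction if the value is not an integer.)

A emits 24000/1001 × 12597 = 23256000/77 frames; B emits 24 × 12597 = 302328.
Difference = 23256/77 frames (≈ 302.0260); B is ahead of A.

23256/77 frames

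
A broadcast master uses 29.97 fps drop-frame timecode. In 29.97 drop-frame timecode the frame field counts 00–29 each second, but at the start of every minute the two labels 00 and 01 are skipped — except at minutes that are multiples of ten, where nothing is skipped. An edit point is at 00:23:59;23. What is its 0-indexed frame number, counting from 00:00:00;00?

43151

As if non-drop at 30 labels/s: (0 × 3600 + 23 × 60 + 59) × 30 + 23 = 43193.
Minute boundaries passed: 23; those not divisible by 10: 23 − 2 = 21; dropped labels = 2 × 21 = 42.
Actual frame index = 43193 − 42 = 43151.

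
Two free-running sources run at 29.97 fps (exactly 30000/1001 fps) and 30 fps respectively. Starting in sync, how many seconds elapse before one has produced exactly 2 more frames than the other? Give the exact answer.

1001/15 seconds

The gap grows by |30 − 30000/1001| = 30/1001 frames per second.
Time for a 2-frame gap: 2 ÷ (30/1001) = 1001/15 s.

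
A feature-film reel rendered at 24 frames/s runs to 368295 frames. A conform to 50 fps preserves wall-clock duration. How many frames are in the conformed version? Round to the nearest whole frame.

Frames at target rate = 368295 × (50) / (24) = 3069125/4 ≈ 767281.250.
Nearest whole frame: 767281.

767281 frames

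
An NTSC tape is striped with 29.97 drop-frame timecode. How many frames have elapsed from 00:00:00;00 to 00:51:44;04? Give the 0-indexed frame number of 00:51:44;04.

93032

Complete 10-minute blocks: 5, each 17982 frames → 89910.
Remaining 1 whole minute in the current block: 1800 + 0 × 1798 = 1800 frames.
Within the current minute: 44 × 30 + 4 − 2 = 1322 (labels ;00/;01 skipped at this minute). Total = 89910 + 1800 + 1322 = 93032.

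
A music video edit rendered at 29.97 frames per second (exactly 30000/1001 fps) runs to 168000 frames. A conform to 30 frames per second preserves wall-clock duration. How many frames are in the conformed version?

168168 frames

Target frames = source frames × (target rate / source rate) = 168000 × (30)/(30000/1001) = 168000 × 1001/1000 = 168168.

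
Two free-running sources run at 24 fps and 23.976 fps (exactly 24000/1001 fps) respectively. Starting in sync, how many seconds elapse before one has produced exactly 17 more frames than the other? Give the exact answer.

17017/24 seconds

The gap grows by |24000/1001 − 24| = 24/1001 frames per second.
Time for a 17-frame gap: 17 ÷ (24/1001) = 17017/24 s.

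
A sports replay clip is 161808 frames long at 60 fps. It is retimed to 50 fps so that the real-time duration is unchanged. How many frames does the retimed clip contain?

Target frames = source frames × (target rate / source rate) = 161808 × (50)/(60) = 161808 × 5/6 = 134840.

134840 frames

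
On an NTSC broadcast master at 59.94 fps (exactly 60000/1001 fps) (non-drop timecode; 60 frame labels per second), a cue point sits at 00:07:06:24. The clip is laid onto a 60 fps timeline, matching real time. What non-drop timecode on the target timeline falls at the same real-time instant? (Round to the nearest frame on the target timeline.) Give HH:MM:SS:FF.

Source frame index: (0×3600 + 7×60 + 6) × 60 + 24 = 25584.
Real time: 25584 / (60000/1001) = 533533/1250 s.
Target frame: (533533/1250) × (60) = 3201198/125 ≈ 25609.584 → 25610.
At 60 labels/s: frame 25610 → 00:07:06:50.

00:07:06:50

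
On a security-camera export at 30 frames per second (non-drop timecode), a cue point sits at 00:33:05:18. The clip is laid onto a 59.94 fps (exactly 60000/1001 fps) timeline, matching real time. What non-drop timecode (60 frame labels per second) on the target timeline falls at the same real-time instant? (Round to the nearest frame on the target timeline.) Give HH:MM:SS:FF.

00:33:03:37

Source frame index: (0×3600 + 33×60 + 5) × 30 + 18 = 59568.
Real time: 59568 / (30) = 9928/5 s.
Target frame: (9928/5) × (60000/1001) = 119136000/1001 ≈ 119016.983 → 119017.
At 60 labels/s: frame 119017 → 00:33:03:37.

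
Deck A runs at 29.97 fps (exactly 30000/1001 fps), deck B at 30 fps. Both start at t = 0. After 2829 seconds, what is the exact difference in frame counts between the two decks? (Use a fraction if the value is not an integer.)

84870/1001 frames

A emits 30000/1001 × 2829 = 84870000/1001 frames; B emits 30 × 2829 = 84870.
Difference = 84870/1001 frames (≈ 84.7852); B is ahead of A.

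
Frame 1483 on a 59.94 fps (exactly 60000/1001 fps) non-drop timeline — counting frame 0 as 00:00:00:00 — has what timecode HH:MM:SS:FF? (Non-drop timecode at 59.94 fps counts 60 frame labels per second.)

00:00:24:43

1483 ÷ 60 = 24 full seconds, remainder 43 frames.
24 s = 0 h 0 min 24 s.
Timecode: 00:00:24:43.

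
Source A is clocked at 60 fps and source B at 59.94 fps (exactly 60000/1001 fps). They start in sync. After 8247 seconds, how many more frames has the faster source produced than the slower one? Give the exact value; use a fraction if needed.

A emits 60 × 8247 = 494820 frames; B emits 60000/1001 × 8247 = 494820000/1001.
Difference = 494820/1001 frames (≈ 494.3257); B is behind A.

494820/1001 frames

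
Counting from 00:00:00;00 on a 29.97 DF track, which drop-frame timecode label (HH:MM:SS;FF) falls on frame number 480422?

Each 10-minute DF block holds 10 × 60 × 30 − 9 × 2 = 17982 frames. 480422 ÷ 17982 → 26 full blocks, remainder 12890.
Within the partial block the first minute is 1800 frames and each further minute 1798, so 7 further minute boundaries passed. Total skipped labels = 18 × 26 + 2 × 7 = 482.
Non-drop label index = 480422 + 482 = 480904; at 30 labels/s that is 04:27:10:04, i.e. DF 04:27:10;04.

04:27:10;04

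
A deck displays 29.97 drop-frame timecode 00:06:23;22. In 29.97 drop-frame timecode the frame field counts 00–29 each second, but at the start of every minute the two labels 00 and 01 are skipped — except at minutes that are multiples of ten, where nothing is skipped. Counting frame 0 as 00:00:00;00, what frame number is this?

11500

Complete 10-minute blocks: 0, each 17982 frames → 0.
Remaining 6 whole minutes in the current block: 1800 + 5 × 1798 = 10790 frames.
Within the current minute: 23 × 30 + 22 − 2 = 710 (labels ;00/;01 skipped at this minute). Total = 0 + 10790 + 710 = 11500.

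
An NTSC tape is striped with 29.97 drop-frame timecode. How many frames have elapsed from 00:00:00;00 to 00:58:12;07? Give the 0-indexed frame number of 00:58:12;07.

104661

Complete 10-minute blocks: 5, each 17982 frames → 89910.
Remaining 8 whole minutes in the current block: 1800 + 7 × 1798 = 14386 frames.
Within the current minute: 12 × 30 + 7 − 2 = 365 (labels ;00/;01 skipped at this minute). Total = 89910 + 14386 + 365 = 104661.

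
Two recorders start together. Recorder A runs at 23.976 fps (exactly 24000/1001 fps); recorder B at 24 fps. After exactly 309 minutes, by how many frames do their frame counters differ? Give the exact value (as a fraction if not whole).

444960/1001 frames

309 min = 18540 s.
A emits 24000/1001 × 18540 = 444960000/1001 frames; B emits 24 × 18540 = 444960.
Difference = 444960/1001 frames (≈ 444.5155); B is ahead of A.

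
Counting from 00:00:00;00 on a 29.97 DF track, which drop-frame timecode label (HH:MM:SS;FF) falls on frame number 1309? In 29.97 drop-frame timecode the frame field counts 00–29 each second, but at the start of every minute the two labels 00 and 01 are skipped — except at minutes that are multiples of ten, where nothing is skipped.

00:00:43;19

Ten DF minutes hold 17982 frames, so frame 1309 lies in block 0 (frames 0–17981) with 1309 frames into that block.
The block's first minute is 1800 frames and the rest 1798 each; 1309 frames reaches minute 0, so 0 × 18 + 0 × 2 = 0 labels have been skipped so far.
Adding those back, label number 1309 + 0 = 1309 at 30 labels/s is 43 s + 19 f = 0 h 0 min 43 s frame 19, i.e. 00:00:43;19.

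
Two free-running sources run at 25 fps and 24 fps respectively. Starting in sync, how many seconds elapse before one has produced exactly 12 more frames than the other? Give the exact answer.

The gap grows by |24 − 25| = 1 frame per second.
Time for a 12-frame gap: 12 ÷ (1) = 12 s.

12 seconds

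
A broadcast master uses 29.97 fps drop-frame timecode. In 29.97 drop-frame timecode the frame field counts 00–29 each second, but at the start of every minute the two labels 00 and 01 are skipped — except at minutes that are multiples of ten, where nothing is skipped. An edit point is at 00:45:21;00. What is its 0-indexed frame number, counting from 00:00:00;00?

81548

As if non-drop at 30 labels/s: (0 × 3600 + 45 × 60 + 21) × 30 + 0 = 81630.
Minute boundaries passed: 45; those not divisible by 10: 45 − 4 = 41; dropped labels = 2 × 41 = 82.
Actual frame index = 81630 − 82 = 81548.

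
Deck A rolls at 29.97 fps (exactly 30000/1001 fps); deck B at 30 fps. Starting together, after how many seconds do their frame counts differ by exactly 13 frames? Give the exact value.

13013/30 seconds

The gap grows by |30 − 30000/1001| = 30/1001 frames per second.
Time for a 13-frame gap: 13 ÷ (30/1001) = 13013/30 s.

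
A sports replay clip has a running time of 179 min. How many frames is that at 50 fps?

179 min = 10740 s.
Frames = 10740 × 50 = 537000.

537000 frames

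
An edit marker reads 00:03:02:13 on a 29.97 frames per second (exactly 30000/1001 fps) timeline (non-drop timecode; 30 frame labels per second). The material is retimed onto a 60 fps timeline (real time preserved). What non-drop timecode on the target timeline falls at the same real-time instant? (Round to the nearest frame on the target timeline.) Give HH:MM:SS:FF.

00:03:02:37

Source frame index: (0×3600 + 3×60 + 2) × 30 + 13 = 5473.
Real time: 5473 / (30000/1001) = 5478473/30000 s.
Target frame: (5478473/30000) × (60) = 5478473/500 ≈ 10956.946 → 10957.
At 60 labels/s: frame 10957 → 00:03:02:37.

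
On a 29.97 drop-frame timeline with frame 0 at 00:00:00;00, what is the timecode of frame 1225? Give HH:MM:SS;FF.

Ten DF minutes hold 17982 frames, so frame 1225 lies in block 0 (frames 0–17981) with 1225 frames into that block.
The block's first minute is 1800 frames and the rest 1798 each; 1225 frames reaches minute 0, so 0 × 18 + 0 × 2 = 0 labels have been skipped so far.
Adding those back, label number 1225 + 0 = 1225 at 30 labels/s is 40 s + 25 f = 0 h 0 min 40 s frame 25, i.e. 00:00:40;25.

00:00:40;25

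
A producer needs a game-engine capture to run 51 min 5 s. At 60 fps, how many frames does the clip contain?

51 min 5 s = 3065 s.
Frames = 3065 × 60 = 183900.

183900 frames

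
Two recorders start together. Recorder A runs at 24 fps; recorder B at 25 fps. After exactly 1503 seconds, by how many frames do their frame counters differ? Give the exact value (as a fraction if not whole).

A emits 24 × 1503 = 36072 frames; B emits 25 × 1503 = 37575.
Difference = 1503 frames; B is ahead of A.

1503 frames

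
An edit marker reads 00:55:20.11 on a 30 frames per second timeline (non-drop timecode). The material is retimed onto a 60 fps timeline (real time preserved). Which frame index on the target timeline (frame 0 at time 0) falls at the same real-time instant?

frame 199222

Source frame index: (0×3600 + 55×60 + 20) × 30 + 11 = 99611.
Real time: 99611 / (30) = 99611/30 s.
Target frame: (99611/30) × (60) = 199222.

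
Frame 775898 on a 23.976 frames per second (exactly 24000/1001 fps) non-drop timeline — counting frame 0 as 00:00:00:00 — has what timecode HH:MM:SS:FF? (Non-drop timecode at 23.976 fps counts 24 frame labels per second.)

08:58:49:02

775898 ÷ 24 = 32329 full seconds, remainder 2 frames.
32329 s = 8 h 58 min 49 s.
Timecode: 08:58:49:02.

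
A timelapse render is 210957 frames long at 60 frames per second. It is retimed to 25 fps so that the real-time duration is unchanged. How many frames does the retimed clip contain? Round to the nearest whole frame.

Frames at target rate = 210957 × (25) / (60) = 351595/4 ≈ 87898.750.
Nearest whole frame: 87899.

87899 frames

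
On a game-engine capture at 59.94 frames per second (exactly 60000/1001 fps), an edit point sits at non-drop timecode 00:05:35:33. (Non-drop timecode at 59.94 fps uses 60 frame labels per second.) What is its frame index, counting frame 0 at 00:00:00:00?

Total seconds to the label: (0 × 3600 + 5 × 60 + 35) = 335.
Frame index = 335 × 60 + 33 = 20133.

frame 20133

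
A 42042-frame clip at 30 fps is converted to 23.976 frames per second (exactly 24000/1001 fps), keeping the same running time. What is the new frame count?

33600 frames

Target frames = source frames × (target rate / source rate) = 42042 × (24000/1001)/(30) = 42042 × 800/1001 = 33600.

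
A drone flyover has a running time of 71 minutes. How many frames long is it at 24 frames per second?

102240 frames

71 min = 4260 s.
Frames = 4260 × 24 = 102240.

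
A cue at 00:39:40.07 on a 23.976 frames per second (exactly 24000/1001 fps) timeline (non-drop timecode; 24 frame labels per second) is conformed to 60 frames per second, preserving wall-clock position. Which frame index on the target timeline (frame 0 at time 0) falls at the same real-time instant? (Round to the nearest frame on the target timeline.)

Source frame index: (0×3600 + 39×60 + 40) × 24 + 7 = 57127.
Real time: 57127 / (24000/1001) = 57184127/24000 s.
Target frame: (57184127/24000) × (60) = 57184127/400 ≈ 142960.318 → 142960.

frame 142960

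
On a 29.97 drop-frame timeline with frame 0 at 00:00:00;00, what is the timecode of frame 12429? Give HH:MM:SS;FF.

00:06:54;21

Ten DF minutes hold 17982 frames, so frame 12429 lies in block 0 (frames 0–17981) with 12429 frames into that block.
The block's first minute is 1800 frames and the rest 1798 each; 12429 frames reaches minute 6, so 0 × 18 + 6 × 2 = 12 labels have been skipped so far.
Adding those back, label number 12429 + 12 = 12441 at 30 labels/s is 414 s + 21 f = 0 h 6 min 54 s frame 21, i.e. 00:06:54;21.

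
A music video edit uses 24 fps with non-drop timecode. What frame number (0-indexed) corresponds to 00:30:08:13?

Total seconds to the label: (0 × 3600 + 30 × 60 + 8) = 1808.
Frame index = 1808 × 24 + 13 = 43405.

43405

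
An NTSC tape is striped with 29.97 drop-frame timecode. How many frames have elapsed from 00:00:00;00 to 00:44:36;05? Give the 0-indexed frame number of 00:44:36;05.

80205

Complete 10-minute blocks: 4, each 17982 frames → 71928.
Remaining 4 whole minutes in the current block: 1800 + 3 × 1798 = 7194 frames.
Within the current minute: 36 × 30 + 5 − 2 = 1083 (labels ;00/;01 skipped at this minute). Total = 71928 + 7194 + 1083 = 80205.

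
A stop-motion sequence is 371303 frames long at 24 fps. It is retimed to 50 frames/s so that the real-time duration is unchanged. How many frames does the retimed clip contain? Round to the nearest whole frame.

773548 frames

Frames at target rate = 371303 × (50) / (24) = 9282575/12 ≈ 773547.917.
Nearest whole frame: 773548.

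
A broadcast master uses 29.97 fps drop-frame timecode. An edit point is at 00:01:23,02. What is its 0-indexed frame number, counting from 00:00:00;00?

As if non-drop at 30 labels/s: (0 × 3600 + 1 × 60 + 23) × 30 + 2 = 2492.
Minute boundaries passed: 1; those not divisible by 10: 1 − 0 = 1; dropped labels = 2 × 1 = 2.
Actual frame index = 2492 − 2 = 2490.

2490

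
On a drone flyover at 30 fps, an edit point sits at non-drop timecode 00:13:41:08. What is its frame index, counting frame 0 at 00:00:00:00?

Total seconds to the label: (0 × 3600 + 13 × 60 + 41) = 821.
Frame index = 821 × 30 + 8 = 24638.

24638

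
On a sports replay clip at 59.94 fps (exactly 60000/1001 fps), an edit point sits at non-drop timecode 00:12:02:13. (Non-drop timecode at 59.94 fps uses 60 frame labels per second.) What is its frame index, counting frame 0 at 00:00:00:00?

Total seconds to the label: (0 × 3600 + 12 × 60 + 2) = 722.
Frame index = 722 × 60 + 13 = 43333.

frame 43333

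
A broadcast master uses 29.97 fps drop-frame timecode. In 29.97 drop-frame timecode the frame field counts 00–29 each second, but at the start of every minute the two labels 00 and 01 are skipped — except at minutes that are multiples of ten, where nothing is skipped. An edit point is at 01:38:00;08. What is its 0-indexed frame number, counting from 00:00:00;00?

Complete 10-minute blocks: 9, each 17982 frames → 161838.
Remaining 8 whole minutes in the current block: 1800 + 7 × 1798 = 14386 frames.
Within the current minute: 0 × 30 + 8 − 2 = 6 (labels ;00/;01 skipped at this minute). Total = 161838 + 14386 + 6 = 176230.

176230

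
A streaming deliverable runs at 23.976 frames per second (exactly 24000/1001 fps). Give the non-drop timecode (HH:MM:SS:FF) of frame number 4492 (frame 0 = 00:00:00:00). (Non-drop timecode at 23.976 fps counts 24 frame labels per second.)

4492 ÷ 24 = 187 full seconds, remainder 4 frames.
187 s = 0 h 3 min 7 s.
Timecode: 00:03:07:04.

00:03:07:04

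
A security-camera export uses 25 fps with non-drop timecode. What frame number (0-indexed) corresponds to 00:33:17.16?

frame 49941

Total seconds to the label: (0 × 3600 + 33 × 60 + 17) = 1997.
Frame index = 1997 × 25 + 16 = 49941.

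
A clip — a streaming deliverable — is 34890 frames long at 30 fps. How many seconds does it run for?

Running time = 34890 / (30) = 1163 s.

1163 seconds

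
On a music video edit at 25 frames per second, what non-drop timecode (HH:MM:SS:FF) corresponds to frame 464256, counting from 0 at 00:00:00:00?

05:09:30:06

464256 ÷ 25 = 18570 full seconds, remainder 6 frames.
18570 s = 5 h 9 min 30 s.
Timecode: 05:09:30:06.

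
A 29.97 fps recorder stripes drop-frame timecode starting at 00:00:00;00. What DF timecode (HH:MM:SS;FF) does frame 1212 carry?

00:00:40;12

Ten DF minutes hold 17982 frames, so frame 1212 lies in block 0 (frames 0–17981) with 1212 frames into that block.
The block's first minute is 1800 frames and the rest 1798 each; 1212 frames reaches minute 0, so 0 × 18 + 0 × 2 = 0 labels have been skipped so far.
Adding those back, label number 1212 + 0 = 1212 at 30 labels/s is 40 s + 12 f = 0 h 0 min 40 s frame 12, i.e. 00:00:40;12.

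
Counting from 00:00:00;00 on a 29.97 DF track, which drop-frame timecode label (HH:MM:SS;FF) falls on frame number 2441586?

22:37:47;20

Each 10-minute DF block holds 10 × 60 × 30 − 9 × 2 = 17982 frames. 2441586 ÷ 17982 → 135 full blocks, remainder 14016.
Within the partial block the first minute is 1800 frames and each further minute 1798, so 7 further minute boundaries passed. Total skipped labels = 18 × 135 + 2 × 7 = 2444.
Non-drop label index = 2441586 + 2444 = 2444030; at 30 labels/s that is 22:37:47:20, i.e. DF 22:37:47;20.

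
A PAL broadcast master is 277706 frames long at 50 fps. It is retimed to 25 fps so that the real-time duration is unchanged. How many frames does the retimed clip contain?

Target frames = source frames × (target rate / source rate) = 277706 × (25)/(50) = 277706 × 1/2 = 138853.

138853 frames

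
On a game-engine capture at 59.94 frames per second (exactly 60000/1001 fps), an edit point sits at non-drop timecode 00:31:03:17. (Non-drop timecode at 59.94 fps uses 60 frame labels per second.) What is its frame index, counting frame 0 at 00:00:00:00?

Total seconds to the label: (0 × 3600 + 31 × 60 + 3) = 1863.
Frame index = 1863 × 60 + 17 = 111797.

111797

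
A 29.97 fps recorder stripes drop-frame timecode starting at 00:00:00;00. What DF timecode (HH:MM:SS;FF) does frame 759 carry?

00:00:25;09

Ten DF minutes hold 17982 frames, so frame 759 lies in block 0 (frames 0–17981) with 759 frames into that block.
The block's first minute is 1800 frames and the rest 1798 each; 759 frames reaches minute 0, so 0 × 18 + 0 × 2 = 0 labels have been skipped so far.
Adding those back, label number 759 + 0 = 759 at 30 labels/s is 25 s + 9 f = 0 h 0 min 25 s frame 9, i.e. 00:00:25;09.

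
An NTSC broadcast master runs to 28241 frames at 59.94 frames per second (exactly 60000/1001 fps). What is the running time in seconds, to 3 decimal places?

Running time = 28241 × 1001/60000 = 28269241/60000 s ≈ 471.154 s.

471.154 seconds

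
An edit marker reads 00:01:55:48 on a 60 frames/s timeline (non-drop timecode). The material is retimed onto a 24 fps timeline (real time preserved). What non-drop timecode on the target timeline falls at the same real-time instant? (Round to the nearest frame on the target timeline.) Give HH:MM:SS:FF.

00:01:55:19

Source frame index: (0×3600 + 1×60 + 55) × 60 + 48 = 6948.
Real time: 6948 / (60) = 579/5 s.
Target frame: (579/5) × (24) = 13896/5 ≈ 2779.200 → 2779.
At 24 labels/s: frame 2779 → 00:01:55:19.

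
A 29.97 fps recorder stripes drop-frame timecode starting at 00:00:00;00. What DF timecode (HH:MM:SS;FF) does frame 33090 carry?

00:18:24;04

Each 10-minute DF block holds 10 × 60 × 30 − 9 × 2 = 17982 frames. 33090 ÷ 17982 → 1 full block, remainder 15108.
Within the partial block the first minute is 1800 frames and each further minute 1798, so 8 further minute boundaries passed. Total skipped labels = 18 × 1 + 2 × 8 = 34.
Non-drop label index = 33090 + 34 = 33124; at 30 labels/s that is 00:18:24:04, i.e. DF 00:18:24;04.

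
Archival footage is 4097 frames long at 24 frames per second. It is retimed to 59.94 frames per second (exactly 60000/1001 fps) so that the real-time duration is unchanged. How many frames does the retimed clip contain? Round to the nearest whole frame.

10232 frames

Frames at target rate = 4097 × (60000/1001) / (24) = 10242500/1001 ≈ 10232.268.
Nearest whole frame: 10232.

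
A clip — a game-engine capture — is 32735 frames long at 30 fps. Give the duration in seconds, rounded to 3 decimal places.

Running time = 32735 × 1/30 = 6547/6 s ≈ 1091.167 s.

1091.167 seconds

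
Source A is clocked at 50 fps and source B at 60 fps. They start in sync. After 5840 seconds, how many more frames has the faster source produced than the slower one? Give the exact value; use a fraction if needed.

A emits 50 × 5840 = 292000 frames; B emits 60 × 5840 = 350400.
Difference = 58400 frames; B is ahead of A.

58400 frames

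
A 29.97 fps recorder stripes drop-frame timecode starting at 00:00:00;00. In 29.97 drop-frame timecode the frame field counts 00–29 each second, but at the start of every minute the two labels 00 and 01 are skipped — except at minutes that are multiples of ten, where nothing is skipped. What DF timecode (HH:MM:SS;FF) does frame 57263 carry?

00:31:50;19

Each 10-minute DF block holds 10 × 60 × 30 − 9 × 2 = 17982 frames. 57263 ÷ 17982 → 3 full blocks, remainder 3317.
Within the partial block the first minute is 1800 frames and each further minute 1798, so 1 further minute boundary passed. Total skipped labels = 18 × 3 + 2 × 1 = 56.
Non-drop label index = 57263 + 56 = 57319; at 30 labels/s that is 00:31:50:19, i.e. DF 00:31:50;19.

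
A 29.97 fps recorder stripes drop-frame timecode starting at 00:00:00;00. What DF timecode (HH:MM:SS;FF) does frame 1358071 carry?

12:35:14;11

Each 10-minute DF block holds 10 × 60 × 30 − 9 × 2 = 17982 frames. 1358071 ÷ 17982 → 75 full blocks, remainder 9421.
Within the partial block the first minute is 1800 frames and each further minute 1798, so 5 further minute boundaries passed. Total skipped labels = 18 × 75 + 2 × 5 = 1360.
Non-drop label index = 1358071 + 1360 = 1359431; at 30 labels/s that is 12:35:14:11, i.e. DF 12:35:14;11.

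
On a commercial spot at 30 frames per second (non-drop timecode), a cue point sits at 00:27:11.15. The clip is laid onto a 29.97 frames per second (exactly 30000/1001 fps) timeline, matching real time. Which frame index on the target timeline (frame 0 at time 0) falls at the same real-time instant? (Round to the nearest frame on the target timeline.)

frame 48896

Source frame index: (0×3600 + 27×60 + 11) × 30 + 15 = 48945.
Real time: 48945 / (30) = 3263/2 s.
Target frame: (3263/2) × (30000/1001) = 3765000/77 ≈ 48896.104 → 48896.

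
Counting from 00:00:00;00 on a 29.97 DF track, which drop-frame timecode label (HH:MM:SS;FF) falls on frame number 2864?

Each 10-minute DF block holds 10 × 60 × 30 − 9 × 2 = 17982 frames. 2864 ÷ 17982 → 0 full blocks, remainder 2864.
Within the partial block the first minute is 1800 frames and each further minute 1798, so 1 further minute boundary passed. Total skipped labels = 18 × 0 + 2 × 1 = 2.
Non-drop label index = 2864 + 2 = 2866; at 30 labels/s that is 00:01:35:16, i.e. DF 00:01:35;16.

00:01:35;16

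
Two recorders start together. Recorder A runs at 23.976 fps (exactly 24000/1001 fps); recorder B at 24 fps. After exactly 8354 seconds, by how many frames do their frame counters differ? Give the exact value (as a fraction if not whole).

200496/1001 frames

A emits 24000/1001 × 8354 = 200496000/1001 frames; B emits 24 × 8354 = 200496.
Difference = 200496/1001 frames (≈ 200.2957); B is ahead of A.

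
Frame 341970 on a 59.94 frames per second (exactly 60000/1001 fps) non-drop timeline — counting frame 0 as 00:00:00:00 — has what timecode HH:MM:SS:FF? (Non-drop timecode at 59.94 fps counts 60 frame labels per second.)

341970 ÷ 60 = 5699 full seconds, remainder 30 frames.
5699 s = 1 h 34 min 59 s.
Timecode: 01:34:59:30.

01:34:59:30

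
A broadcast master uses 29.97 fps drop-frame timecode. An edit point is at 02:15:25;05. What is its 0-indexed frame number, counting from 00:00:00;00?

243511

Complete 10-minute blocks: 13, each 17982 frames → 233766.
Remaining 5 whole minutes in the current block: 1800 + 4 × 1798 = 8992 frames.
Within the current minute: 25 × 30 + 5 − 2 = 753 (labels ;00/;01 skipped at this minute). Total = 233766 + 8992 + 753 = 243511.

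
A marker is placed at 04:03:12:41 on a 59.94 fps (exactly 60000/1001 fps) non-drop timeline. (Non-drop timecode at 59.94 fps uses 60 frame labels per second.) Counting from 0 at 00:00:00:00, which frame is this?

frame 875561

Total seconds to the label: (4 × 3600 + 3 × 60 + 12) = 14592.
Frame index = 14592 × 60 + 41 = 875561.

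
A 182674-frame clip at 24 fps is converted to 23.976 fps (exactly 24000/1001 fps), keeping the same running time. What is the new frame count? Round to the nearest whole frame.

182492 frames

Frames at target rate = 182674 × (24000/1001) / (24) = 182674000/1001 ≈ 182491.508.
Nearest whole frame: 182492.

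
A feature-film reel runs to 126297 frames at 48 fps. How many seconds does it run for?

2631.1875 seconds

Running time = 126297 / (48) = 2631.1875 s.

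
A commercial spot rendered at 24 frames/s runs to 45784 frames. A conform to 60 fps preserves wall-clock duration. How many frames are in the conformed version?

Frames at target rate = 45784 × (60) / (24) = 114460.

114460 frames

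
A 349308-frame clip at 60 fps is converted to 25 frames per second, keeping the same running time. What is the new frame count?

Target frames = source frames × (target rate / source rate) = 349308 × (25)/(60) = 349308 × 5/12 = 145545.

145545 frames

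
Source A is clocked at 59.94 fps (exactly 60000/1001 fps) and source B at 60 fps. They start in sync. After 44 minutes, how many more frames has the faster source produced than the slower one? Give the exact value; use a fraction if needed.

14400/91 frames

44 min = 2640 s.
A emits 60000/1001 × 2640 = 14400000/91 frames; B emits 60 × 2640 = 158400.
Difference = 14400/91 frames (≈ 158.2418); B is ahead of A.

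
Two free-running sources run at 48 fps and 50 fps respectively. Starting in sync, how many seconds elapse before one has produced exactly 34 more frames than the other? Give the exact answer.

17 seconds

The gap grows by |50 − 48| = 2 frames per second.
Time for a 34-frame gap: 34 ÷ (2) = 17 s.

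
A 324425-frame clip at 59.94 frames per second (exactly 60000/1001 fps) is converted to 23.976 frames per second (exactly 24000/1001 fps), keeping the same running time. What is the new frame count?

129770 frames

Target frames = source frames × (target rate / source rate) = 324425 × (24000/1001)/(60000/1001) = 324425 × 2/5 = 129770.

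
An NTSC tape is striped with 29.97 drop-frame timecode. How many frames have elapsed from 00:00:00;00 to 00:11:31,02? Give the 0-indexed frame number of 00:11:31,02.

As if non-drop at 30 labels/s: (0 × 3600 + 11 × 60 + 31) × 30 + 2 = 20732.
Minute boundaries passed: 11; those not divisible by 10: 11 − 1 = 10; dropped labels = 2 × 10 = 20.
Actual frame index = 20732 − 20 = 20712.

20712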